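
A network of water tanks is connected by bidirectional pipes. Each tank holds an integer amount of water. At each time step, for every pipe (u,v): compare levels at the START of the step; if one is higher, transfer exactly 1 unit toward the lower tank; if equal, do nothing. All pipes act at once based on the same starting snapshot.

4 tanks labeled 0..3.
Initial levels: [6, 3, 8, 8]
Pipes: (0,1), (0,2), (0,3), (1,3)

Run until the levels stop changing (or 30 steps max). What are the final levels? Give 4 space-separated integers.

Step 1: flows [0->1,2->0,3->0,3->1] -> levels [7 5 7 6]
Step 2: flows [0->1,0=2,0->3,3->1] -> levels [5 7 7 6]
Step 3: flows [1->0,2->0,3->0,1->3] -> levels [8 5 6 6]
Step 4: flows [0->1,0->2,0->3,3->1] -> levels [5 7 7 6]
  -> period-2 cycle: step 4 state = step 2 state; never stabilizes
  -> state at step 30: (30-2) mod 2 = 0, same as step 2 -> [5 7 7 6]

Answer: 5 7 7 6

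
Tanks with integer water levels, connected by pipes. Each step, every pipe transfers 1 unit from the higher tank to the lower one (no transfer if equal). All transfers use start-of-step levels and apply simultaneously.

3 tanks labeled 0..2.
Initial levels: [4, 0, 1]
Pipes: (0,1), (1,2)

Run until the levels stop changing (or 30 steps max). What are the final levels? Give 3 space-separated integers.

Step 1: flows [0->1,2->1] -> levels [3 2 0]
Step 2: flows [0->1,1->2] -> levels [2 2 1]
Step 3: flows [0=1,1->2] -> levels [2 1 2]
Step 4: flows [0->1,2->1] -> levels [1 3 1]
Step 5: flows [1->0,1->2] -> levels [2 1 2]
  -> period-2 cycle: step 5 state = step 3 state; never stabilizes
  -> state at step 30: (30-3) mod 2 = 1, same as step 4 -> [1 3 1]

Answer: 1 3 1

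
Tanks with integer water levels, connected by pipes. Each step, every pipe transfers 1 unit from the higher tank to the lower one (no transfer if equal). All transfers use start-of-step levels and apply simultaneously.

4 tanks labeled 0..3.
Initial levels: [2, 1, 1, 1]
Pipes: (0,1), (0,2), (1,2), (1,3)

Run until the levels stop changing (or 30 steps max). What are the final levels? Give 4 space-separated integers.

Step 1: flows [0->1,0->2,1=2,1=3] -> levels [0 2 2 1]
Step 2: flows [1->0,2->0,1=2,1->3] -> levels [2 0 1 2]
Step 3: flows [0->1,0->2,2->1,3->1] -> levels [0 3 1 1]
Step 4: flows [1->0,2->0,1->2,1->3] -> levels [2 0 1 2]
  -> period-2 cycle: step 4 state = step 2 state; never stabilizes
  -> state at step 30: (30-2) mod 2 = 0, same as step 2 -> [2 0 1 2]

Answer: 2 0 1 2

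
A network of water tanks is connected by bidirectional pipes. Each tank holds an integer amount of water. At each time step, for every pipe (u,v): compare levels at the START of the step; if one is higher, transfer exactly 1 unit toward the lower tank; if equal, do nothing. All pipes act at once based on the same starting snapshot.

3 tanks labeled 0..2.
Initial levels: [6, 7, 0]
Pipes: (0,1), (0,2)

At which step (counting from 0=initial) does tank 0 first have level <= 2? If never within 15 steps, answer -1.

Answer: -1

Derivation:
Step 1: flows [1->0,0->2] -> levels [6 6 1]
Step 2: flows [0=1,0->2] -> levels [5 6 2]
Step 3: flows [1->0,0->2] -> levels [5 5 3]
Step 4: flows [0=1,0->2] -> levels [4 5 4]
Step 5: flows [1->0,0=2] -> levels [5 4 4]
Step 6: flows [0->1,0->2] -> levels [3 5 5]
Step 7: flows [1->0,2->0] -> levels [5 4 4]
  -> period-2 cycle (repeats step 5); tank 0 never drops to <=2
Tank 0 never reaches <=2 within 15 steps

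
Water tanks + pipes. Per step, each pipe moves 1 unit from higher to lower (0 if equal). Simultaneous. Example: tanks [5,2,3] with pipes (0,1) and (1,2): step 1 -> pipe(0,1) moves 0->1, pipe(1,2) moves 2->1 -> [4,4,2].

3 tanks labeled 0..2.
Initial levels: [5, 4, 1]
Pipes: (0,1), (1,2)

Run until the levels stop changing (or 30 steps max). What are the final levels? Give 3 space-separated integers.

Step 1: flows [0->1,1->2] -> levels [4 4 2]
Step 2: flows [0=1,1->2] -> levels [4 3 3]
Step 3: flows [0->1,1=2] -> levels [3 4 3]
Step 4: flows [1->0,1->2] -> levels [4 2 4]
Step 5: flows [0->1,2->1] -> levels [3 4 3]
  -> period-2 cycle: step 5 state = step 3 state; never stabilizes
  -> state at step 30: (30-3) mod 2 = 1, same as step 4 -> [4 2 4]

Answer: 4 2 4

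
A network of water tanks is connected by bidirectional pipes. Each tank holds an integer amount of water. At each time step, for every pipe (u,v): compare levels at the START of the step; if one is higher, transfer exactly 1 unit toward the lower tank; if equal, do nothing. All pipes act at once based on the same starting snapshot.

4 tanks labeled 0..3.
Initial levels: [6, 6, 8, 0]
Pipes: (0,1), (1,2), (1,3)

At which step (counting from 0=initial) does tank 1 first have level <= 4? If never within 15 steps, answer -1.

Step 1: flows [0=1,2->1,1->3] -> levels [6 6 7 1]
Step 2: flows [0=1,2->1,1->3] -> levels [6 6 6 2]
Step 3: flows [0=1,1=2,1->3] -> levels [6 5 6 3]
Step 4: flows [0->1,2->1,1->3] -> levels [5 6 5 4]
Step 5: flows [1->0,1->2,1->3] -> levels [6 3 6 5]
Tank 1 first reaches <=4 at step 5

Answer: 5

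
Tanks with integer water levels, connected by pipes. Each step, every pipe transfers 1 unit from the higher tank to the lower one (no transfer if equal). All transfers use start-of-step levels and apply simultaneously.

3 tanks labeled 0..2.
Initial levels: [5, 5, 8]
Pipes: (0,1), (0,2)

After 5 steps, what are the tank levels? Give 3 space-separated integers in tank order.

Answer: 6 6 6

Derivation:
Step 1: flows [0=1,2->0] -> levels [6 5 7]
Step 2: flows [0->1,2->0] -> levels [6 6 6]
Step 3: flows [0=1,0=2] -> levels [6 6 6]
  -> stable; steps 4..5 unchanged -> [6 6 6]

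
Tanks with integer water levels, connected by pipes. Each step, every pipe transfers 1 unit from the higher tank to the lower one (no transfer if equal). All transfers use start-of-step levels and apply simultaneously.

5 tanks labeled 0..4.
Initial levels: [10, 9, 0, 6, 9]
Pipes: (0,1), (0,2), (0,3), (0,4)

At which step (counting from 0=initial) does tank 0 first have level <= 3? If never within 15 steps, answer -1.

Answer: -1

Derivation:
Step 1: flows [0->1,0->2,0->3,0->4] -> levels [6 10 1 7 10]
Step 2: flows [1->0,0->2,3->0,4->0] -> levels [8 9 2 6 9]
Step 3: flows [1->0,0->2,0->3,4->0] -> levels [8 8 3 7 8]
Step 4: flows [0=1,0->2,0->3,0=4] -> levels [6 8 4 8 8]
Step 5: flows [1->0,0->2,3->0,4->0] -> levels [8 7 5 7 7]
Step 6: flows [0->1,0->2,0->3,0->4] -> levels [4 8 6 8 8]
Step 7: flows [1->0,2->0,3->0,4->0] -> levels [8 7 5 7 7]
  -> period-2 cycle (repeats step 5); tank 0 never drops to <=3
Tank 0 never reaches <=3 within 15 steps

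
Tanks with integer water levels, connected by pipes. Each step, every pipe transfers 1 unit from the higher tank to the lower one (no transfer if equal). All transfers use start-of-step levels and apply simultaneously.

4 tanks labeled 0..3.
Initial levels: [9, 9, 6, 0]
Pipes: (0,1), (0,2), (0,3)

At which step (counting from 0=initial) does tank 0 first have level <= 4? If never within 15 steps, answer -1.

Step 1: flows [0=1,0->2,0->3] -> levels [7 9 7 1]
Step 2: flows [1->0,0=2,0->3] -> levels [7 8 7 2]
Step 3: flows [1->0,0=2,0->3] -> levels [7 7 7 3]
Step 4: flows [0=1,0=2,0->3] -> levels [6 7 7 4]
Step 5: flows [1->0,2->0,0->3] -> levels [7 6 6 5]
Step 6: flows [0->1,0->2,0->3] -> levels [4 7 7 6]
Tank 0 first reaches <=4 at step 6

Answer: 6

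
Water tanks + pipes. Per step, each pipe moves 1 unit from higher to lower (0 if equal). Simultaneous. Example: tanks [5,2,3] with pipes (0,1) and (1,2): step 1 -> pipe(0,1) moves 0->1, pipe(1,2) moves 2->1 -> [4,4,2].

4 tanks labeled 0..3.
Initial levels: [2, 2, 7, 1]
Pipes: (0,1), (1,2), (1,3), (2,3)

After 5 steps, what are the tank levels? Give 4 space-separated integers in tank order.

Step 1: flows [0=1,2->1,1->3,2->3] -> levels [2 2 5 3]
Step 2: flows [0=1,2->1,3->1,2->3] -> levels [2 4 3 3]
Step 3: flows [1->0,1->2,1->3,2=3] -> levels [3 1 4 4]
Step 4: flows [0->1,2->1,3->1,2=3] -> levels [2 4 3 3]
  -> period-2 cycle: step 4 state = step 2 state
  -> state at step 5: (5-2) mod 2 = 1, same as step 3 -> [3 1 4 4]

Answer: 3 1 4 4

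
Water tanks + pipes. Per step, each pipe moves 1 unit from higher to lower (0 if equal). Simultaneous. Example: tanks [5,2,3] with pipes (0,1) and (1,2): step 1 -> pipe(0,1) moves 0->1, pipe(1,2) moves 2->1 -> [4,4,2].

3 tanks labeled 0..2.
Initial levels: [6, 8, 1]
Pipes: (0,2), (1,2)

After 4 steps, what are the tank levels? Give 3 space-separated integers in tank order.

Step 1: flows [0->2,1->2] -> levels [5 7 3]
Step 2: flows [0->2,1->2] -> levels [4 6 5]
Step 3: flows [2->0,1->2] -> levels [5 5 5]
Step 4: flows [0=2,1=2] -> levels [5 5 5]

Answer: 5 5 5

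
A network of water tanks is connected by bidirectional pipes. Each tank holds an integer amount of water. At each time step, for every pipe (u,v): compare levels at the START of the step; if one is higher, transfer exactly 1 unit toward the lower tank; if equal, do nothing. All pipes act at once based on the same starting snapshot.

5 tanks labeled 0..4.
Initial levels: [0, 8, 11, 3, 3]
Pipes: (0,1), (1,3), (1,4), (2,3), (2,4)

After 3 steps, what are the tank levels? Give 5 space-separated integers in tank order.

Answer: 3 5 5 6 6

Derivation:
Step 1: flows [1->0,1->3,1->4,2->3,2->4] -> levels [1 5 9 5 5]
Step 2: flows [1->0,1=3,1=4,2->3,2->4] -> levels [2 4 7 6 6]
Step 3: flows [1->0,3->1,4->1,2->3,2->4] -> levels [3 5 5 6 6]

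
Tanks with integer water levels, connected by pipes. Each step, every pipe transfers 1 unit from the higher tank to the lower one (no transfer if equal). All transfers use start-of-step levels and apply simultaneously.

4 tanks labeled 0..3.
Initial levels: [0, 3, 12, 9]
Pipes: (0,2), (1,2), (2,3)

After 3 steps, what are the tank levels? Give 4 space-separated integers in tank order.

Step 1: flows [2->0,2->1,2->3] -> levels [1 4 9 10]
Step 2: flows [2->0,2->1,3->2] -> levels [2 5 8 9]
Step 3: flows [2->0,2->1,3->2] -> levels [3 6 7 8]

Answer: 3 6 7 8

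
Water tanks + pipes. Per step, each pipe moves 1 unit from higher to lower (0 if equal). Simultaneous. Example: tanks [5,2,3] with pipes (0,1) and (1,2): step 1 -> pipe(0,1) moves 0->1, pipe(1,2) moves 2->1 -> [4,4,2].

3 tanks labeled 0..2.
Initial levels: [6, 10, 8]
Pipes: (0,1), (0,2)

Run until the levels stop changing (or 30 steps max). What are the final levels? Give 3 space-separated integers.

Step 1: flows [1->0,2->0] -> levels [8 9 7]
Step 2: flows [1->0,0->2] -> levels [8 8 8]
Step 3: flows [0=1,0=2] -> levels [8 8 8]
  -> stable (no change)

Answer: 8 8 8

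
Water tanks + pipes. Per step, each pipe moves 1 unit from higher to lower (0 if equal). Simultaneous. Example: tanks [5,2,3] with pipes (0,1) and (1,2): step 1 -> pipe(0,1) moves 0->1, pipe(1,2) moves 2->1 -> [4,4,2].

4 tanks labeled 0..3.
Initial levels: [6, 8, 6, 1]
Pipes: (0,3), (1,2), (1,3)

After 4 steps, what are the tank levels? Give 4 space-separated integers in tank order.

Answer: 5 6 5 5

Derivation:
Step 1: flows [0->3,1->2,1->3] -> levels [5 6 7 3]
Step 2: flows [0->3,2->1,1->3] -> levels [4 6 6 5]
Step 3: flows [3->0,1=2,1->3] -> levels [5 5 6 5]
Step 4: flows [0=3,2->1,1=3] -> levels [5 6 5 5]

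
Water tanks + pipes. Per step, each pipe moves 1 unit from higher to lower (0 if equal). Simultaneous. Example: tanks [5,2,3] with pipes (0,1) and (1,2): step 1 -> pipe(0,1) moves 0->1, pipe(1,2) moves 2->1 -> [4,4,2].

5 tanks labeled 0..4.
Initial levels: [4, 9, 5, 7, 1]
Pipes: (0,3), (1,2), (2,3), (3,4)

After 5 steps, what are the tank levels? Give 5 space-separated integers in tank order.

Step 1: flows [3->0,1->2,3->2,3->4] -> levels [5 8 7 4 2]
Step 2: flows [0->3,1->2,2->3,3->4] -> levels [4 7 7 5 3]
Step 3: flows [3->0,1=2,2->3,3->4] -> levels [5 7 6 4 4]
Step 4: flows [0->3,1->2,2->3,3=4] -> levels [4 6 6 6 4]
Step 5: flows [3->0,1=2,2=3,3->4] -> levels [5 6 6 4 5]

Answer: 5 6 6 4 5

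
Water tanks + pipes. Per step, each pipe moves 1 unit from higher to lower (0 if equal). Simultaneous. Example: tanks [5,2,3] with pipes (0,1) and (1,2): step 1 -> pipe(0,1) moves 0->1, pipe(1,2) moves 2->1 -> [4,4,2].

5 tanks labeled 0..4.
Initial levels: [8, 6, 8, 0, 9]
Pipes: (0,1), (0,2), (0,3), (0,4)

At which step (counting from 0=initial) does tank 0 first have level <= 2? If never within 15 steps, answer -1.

Step 1: flows [0->1,0=2,0->3,4->0] -> levels [7 7 8 1 8]
Step 2: flows [0=1,2->0,0->3,4->0] -> levels [8 7 7 2 7]
Step 3: flows [0->1,0->2,0->3,0->4] -> levels [4 8 8 3 8]
Step 4: flows [1->0,2->0,0->3,4->0] -> levels [6 7 7 4 7]
Step 5: flows [1->0,2->0,0->3,4->0] -> levels [8 6 6 5 6]
Step 6: flows [0->1,0->2,0->3,0->4] -> levels [4 7 7 6 7]
Step 7: flows [1->0,2->0,3->0,4->0] -> levels [8 6 6 5 6]
  -> period-2 cycle (repeats step 5); tank 0 never drops to <=2
Tank 0 never reaches <=2 within 15 steps

Answer: -1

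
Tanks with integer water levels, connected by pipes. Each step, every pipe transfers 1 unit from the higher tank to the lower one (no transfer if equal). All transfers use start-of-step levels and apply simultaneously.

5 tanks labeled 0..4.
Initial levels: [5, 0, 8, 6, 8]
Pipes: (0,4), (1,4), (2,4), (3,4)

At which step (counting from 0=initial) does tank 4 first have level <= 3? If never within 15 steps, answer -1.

Step 1: flows [4->0,4->1,2=4,4->3] -> levels [6 1 8 7 5]
Step 2: flows [0->4,4->1,2->4,3->4] -> levels [5 2 7 6 7]
Step 3: flows [4->0,4->1,2=4,4->3] -> levels [6 3 7 7 4]
Step 4: flows [0->4,4->1,2->4,3->4] -> levels [5 4 6 6 6]
Step 5: flows [4->0,4->1,2=4,3=4] -> levels [6 5 6 6 4]
Step 6: flows [0->4,1->4,2->4,3->4] -> levels [5 4 5 5 8]
Step 7: flows [4->0,4->1,4->2,4->3] -> levels [6 5 6 6 4]
  -> period-2 cycle (repeats step 5); tank 4 never drops to <=3
Tank 4 never reaches <=3 within 15 steps

Answer: -1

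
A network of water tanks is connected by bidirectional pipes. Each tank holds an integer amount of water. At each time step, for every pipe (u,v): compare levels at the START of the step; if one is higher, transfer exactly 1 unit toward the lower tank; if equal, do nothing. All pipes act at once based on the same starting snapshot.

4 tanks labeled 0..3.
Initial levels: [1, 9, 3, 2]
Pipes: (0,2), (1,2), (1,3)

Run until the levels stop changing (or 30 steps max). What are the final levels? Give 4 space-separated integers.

Step 1: flows [2->0,1->2,1->3] -> levels [2 7 3 3]
Step 2: flows [2->0,1->2,1->3] -> levels [3 5 3 4]
Step 3: flows [0=2,1->2,1->3] -> levels [3 3 4 5]
Step 4: flows [2->0,2->1,3->1] -> levels [4 5 2 4]
Step 5: flows [0->2,1->2,1->3] -> levels [3 3 4 5]
  -> period-2 cycle: step 5 state = step 3 state; never stabilizes
  -> state at step 30: (30-3) mod 2 = 1, same as step 4 -> [4 5 2 4]

Answer: 4 5 2 4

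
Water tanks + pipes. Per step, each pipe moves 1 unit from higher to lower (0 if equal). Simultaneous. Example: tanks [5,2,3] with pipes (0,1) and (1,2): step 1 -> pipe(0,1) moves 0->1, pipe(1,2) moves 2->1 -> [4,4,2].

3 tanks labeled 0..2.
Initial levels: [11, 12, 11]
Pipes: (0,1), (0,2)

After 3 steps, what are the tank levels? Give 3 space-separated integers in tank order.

Step 1: flows [1->0,0=2] -> levels [12 11 11]
Step 2: flows [0->1,0->2] -> levels [10 12 12]
Step 3: flows [1->0,2->0] -> levels [12 11 11]

Answer: 12 11 11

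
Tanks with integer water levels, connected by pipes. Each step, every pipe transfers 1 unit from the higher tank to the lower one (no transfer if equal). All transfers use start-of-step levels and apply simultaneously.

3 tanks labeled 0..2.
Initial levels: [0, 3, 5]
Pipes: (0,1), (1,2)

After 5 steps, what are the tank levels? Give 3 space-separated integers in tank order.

Answer: 3 2 3

Derivation:
Step 1: flows [1->0,2->1] -> levels [1 3 4]
Step 2: flows [1->0,2->1] -> levels [2 3 3]
Step 3: flows [1->0,1=2] -> levels [3 2 3]
Step 4: flows [0->1,2->1] -> levels [2 4 2]
Step 5: flows [1->0,1->2] -> levels [3 2 3]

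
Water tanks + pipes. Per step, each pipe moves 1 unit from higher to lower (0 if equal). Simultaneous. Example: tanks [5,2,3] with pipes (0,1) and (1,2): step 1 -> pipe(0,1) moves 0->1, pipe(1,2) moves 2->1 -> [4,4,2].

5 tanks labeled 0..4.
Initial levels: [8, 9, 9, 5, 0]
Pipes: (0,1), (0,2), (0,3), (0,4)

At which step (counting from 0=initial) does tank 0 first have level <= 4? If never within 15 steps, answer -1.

Step 1: flows [1->0,2->0,0->3,0->4] -> levels [8 8 8 6 1]
Step 2: flows [0=1,0=2,0->3,0->4] -> levels [6 8 8 7 2]
Step 3: flows [1->0,2->0,3->0,0->4] -> levels [8 7 7 6 3]
Step 4: flows [0->1,0->2,0->3,0->4] -> levels [4 8 8 7 4]
Tank 0 first reaches <=4 at step 4

Answer: 4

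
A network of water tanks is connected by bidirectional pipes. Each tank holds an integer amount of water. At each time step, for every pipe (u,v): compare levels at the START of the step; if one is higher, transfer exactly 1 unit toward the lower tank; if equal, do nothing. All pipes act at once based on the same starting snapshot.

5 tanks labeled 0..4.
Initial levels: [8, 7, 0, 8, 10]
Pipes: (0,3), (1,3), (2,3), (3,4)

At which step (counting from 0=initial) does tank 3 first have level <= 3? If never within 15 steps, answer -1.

Answer: -1

Derivation:
Step 1: flows [0=3,3->1,3->2,4->3] -> levels [8 8 1 7 9]
Step 2: flows [0->3,1->3,3->2,4->3] -> levels [7 7 2 9 8]
Step 3: flows [3->0,3->1,3->2,3->4] -> levels [8 8 3 5 9]
Step 4: flows [0->3,1->3,3->2,4->3] -> levels [7 7 4 7 8]
Step 5: flows [0=3,1=3,3->2,4->3] -> levels [7 7 5 7 7]
Step 6: flows [0=3,1=3,3->2,3=4] -> levels [7 7 6 6 7]
Step 7: flows [0->3,1->3,2=3,4->3] -> levels [6 6 6 9 6]
Step 8: flows [3->0,3->1,3->2,3->4] -> levels [7 7 7 5 7]
Step 9: flows [0->3,1->3,2->3,4->3] -> levels [6 6 6 9 6]
  -> period-2 cycle (repeats step 7); tank 3 never drops to <=3
Tank 3 never reaches <=3 within 15 steps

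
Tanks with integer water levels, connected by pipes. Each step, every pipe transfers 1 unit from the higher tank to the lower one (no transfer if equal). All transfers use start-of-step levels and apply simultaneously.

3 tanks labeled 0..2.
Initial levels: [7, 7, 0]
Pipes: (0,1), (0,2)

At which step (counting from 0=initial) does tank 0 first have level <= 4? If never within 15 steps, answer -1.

Answer: 5

Derivation:
Step 1: flows [0=1,0->2] -> levels [6 7 1]
Step 2: flows [1->0,0->2] -> levels [6 6 2]
Step 3: flows [0=1,0->2] -> levels [5 6 3]
Step 4: flows [1->0,0->2] -> levels [5 5 4]
Step 5: flows [0=1,0->2] -> levels [4 5 5]
Tank 0 first reaches <=4 at step 5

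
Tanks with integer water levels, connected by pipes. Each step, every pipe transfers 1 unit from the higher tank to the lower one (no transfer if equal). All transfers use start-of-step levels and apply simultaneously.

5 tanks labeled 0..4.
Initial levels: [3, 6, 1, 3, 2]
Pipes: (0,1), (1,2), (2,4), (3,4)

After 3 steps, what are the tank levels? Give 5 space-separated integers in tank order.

Step 1: flows [1->0,1->2,4->2,3->4] -> levels [4 4 3 2 2]
Step 2: flows [0=1,1->2,2->4,3=4] -> levels [4 3 3 2 3]
Step 3: flows [0->1,1=2,2=4,4->3] -> levels [3 4 3 3 2]

Answer: 3 4 3 3 2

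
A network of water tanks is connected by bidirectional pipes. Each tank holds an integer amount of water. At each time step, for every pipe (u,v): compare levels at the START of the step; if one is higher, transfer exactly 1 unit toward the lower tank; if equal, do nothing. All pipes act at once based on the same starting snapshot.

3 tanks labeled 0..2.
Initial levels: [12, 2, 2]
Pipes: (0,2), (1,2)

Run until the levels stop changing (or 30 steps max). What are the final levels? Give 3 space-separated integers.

Answer: 6 6 4

Derivation:
Step 1: flows [0->2,1=2] -> levels [11 2 3]
Step 2: flows [0->2,2->1] -> levels [10 3 3]
Step 3: flows [0->2,1=2] -> levels [9 3 4]
Step 4: flows [0->2,2->1] -> levels [8 4 4]
Step 5: flows [0->2,1=2] -> levels [7 4 5]
Step 6: flows [0->2,2->1] -> levels [6 5 5]
Step 7: flows [0->2,1=2] -> levels [5 5 6]
Step 8: flows [2->0,2->1] -> levels [6 6 4]
Step 9: flows [0->2,1->2] -> levels [5 5 6]
  -> period-2 cycle: step 9 state = step 7 state; never stabilizes
  -> state at step 30: (30-7) mod 2 = 1, same as step 8 -> [6 6 4]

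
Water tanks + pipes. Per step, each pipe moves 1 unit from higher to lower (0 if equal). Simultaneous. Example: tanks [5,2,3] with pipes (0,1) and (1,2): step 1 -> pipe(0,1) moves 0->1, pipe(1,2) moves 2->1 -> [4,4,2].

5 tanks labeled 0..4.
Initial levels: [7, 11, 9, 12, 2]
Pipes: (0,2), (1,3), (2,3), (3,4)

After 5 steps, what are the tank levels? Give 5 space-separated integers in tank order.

Answer: 8 9 10 7 7

Derivation:
Step 1: flows [2->0,3->1,3->2,3->4] -> levels [8 12 9 9 3]
Step 2: flows [2->0,1->3,2=3,3->4] -> levels [9 11 8 9 4]
Step 3: flows [0->2,1->3,3->2,3->4] -> levels [8 10 10 8 5]
Step 4: flows [2->0,1->3,2->3,3->4] -> levels [9 9 8 9 6]
Step 5: flows [0->2,1=3,3->2,3->4] -> levels [8 9 10 7 7]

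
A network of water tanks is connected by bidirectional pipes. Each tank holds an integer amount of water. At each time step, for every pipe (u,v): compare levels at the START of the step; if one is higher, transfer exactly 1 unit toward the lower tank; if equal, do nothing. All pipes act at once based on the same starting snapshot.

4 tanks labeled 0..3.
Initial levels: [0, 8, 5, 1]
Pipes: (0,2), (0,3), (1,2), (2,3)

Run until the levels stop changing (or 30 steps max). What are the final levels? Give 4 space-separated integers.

Step 1: flows [2->0,3->0,1->2,2->3] -> levels [2 7 4 1]
Step 2: flows [2->0,0->3,1->2,2->3] -> levels [2 6 3 3]
Step 3: flows [2->0,3->0,1->2,2=3] -> levels [4 5 3 2]
Step 4: flows [0->2,0->3,1->2,2->3] -> levels [2 4 4 4]
Step 5: flows [2->0,3->0,1=2,2=3] -> levels [4 4 3 3]
Step 6: flows [0->2,0->3,1->2,2=3] -> levels [2 3 5 4]
Step 7: flows [2->0,3->0,2->1,2->3] -> levels [4 4 2 4]
Step 8: flows [0->2,0=3,1->2,3->2] -> levels [3 3 5 3]
Step 9: flows [2->0,0=3,2->1,2->3] -> levels [4 4 2 4]
  -> period-2 cycle: step 9 state = step 7 state; never stabilizes
  -> state at step 30: (30-7) mod 2 = 1, same as step 8 -> [3 3 5 3]

Answer: 3 3 5 3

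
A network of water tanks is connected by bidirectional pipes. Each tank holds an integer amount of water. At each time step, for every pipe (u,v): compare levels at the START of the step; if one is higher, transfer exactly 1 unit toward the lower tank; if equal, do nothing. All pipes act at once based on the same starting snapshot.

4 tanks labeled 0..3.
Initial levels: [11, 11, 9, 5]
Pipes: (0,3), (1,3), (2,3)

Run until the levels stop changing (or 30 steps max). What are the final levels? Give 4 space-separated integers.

Step 1: flows [0->3,1->3,2->3] -> levels [10 10 8 8]
Step 2: flows [0->3,1->3,2=3] -> levels [9 9 8 10]
Step 3: flows [3->0,3->1,3->2] -> levels [10 10 9 7]
Step 4: flows [0->3,1->3,2->3] -> levels [9 9 8 10]
  -> period-2 cycle: step 4 state = step 2 state; never stabilizes
  -> state at step 30: (30-2) mod 2 = 0, same as step 2 -> [9 9 8 10]

Answer: 9 9 8 10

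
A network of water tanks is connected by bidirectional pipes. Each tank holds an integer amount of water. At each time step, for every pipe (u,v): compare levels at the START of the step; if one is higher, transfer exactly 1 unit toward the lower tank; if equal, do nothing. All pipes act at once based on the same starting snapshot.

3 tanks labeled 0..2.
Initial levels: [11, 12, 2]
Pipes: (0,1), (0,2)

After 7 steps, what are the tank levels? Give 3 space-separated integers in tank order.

Answer: 9 8 8

Derivation:
Step 1: flows [1->0,0->2] -> levels [11 11 3]
Step 2: flows [0=1,0->2] -> levels [10 11 4]
Step 3: flows [1->0,0->2] -> levels [10 10 5]
Step 4: flows [0=1,0->2] -> levels [9 10 6]
Step 5: flows [1->0,0->2] -> levels [9 9 7]
Step 6: flows [0=1,0->2] -> levels [8 9 8]
Step 7: flows [1->0,0=2] -> levels [9 8 8]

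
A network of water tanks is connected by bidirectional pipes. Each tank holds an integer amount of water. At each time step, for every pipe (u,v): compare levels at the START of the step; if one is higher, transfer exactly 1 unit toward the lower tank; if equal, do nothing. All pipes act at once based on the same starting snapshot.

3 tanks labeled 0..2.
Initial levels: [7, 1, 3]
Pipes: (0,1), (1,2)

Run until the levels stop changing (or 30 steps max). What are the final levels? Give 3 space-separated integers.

Step 1: flows [0->1,2->1] -> levels [6 3 2]
Step 2: flows [0->1,1->2] -> levels [5 3 3]
Step 3: flows [0->1,1=2] -> levels [4 4 3]
Step 4: flows [0=1,1->2] -> levels [4 3 4]
Step 5: flows [0->1,2->1] -> levels [3 5 3]
Step 6: flows [1->0,1->2] -> levels [4 3 4]
  -> period-2 cycle: step 6 state = step 4 state; never stabilizes
  -> state at step 30: (30-4) mod 2 = 0, same as step 4 -> [4 3 4]

Answer: 4 3 4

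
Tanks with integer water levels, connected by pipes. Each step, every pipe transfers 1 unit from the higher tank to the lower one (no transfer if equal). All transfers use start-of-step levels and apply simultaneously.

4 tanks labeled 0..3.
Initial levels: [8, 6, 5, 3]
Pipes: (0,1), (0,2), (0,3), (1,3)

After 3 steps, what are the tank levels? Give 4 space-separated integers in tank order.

Step 1: flows [0->1,0->2,0->3,1->3] -> levels [5 6 6 5]
Step 2: flows [1->0,2->0,0=3,1->3] -> levels [7 4 5 6]
Step 3: flows [0->1,0->2,0->3,3->1] -> levels [4 6 6 6]

Answer: 4 6 6 6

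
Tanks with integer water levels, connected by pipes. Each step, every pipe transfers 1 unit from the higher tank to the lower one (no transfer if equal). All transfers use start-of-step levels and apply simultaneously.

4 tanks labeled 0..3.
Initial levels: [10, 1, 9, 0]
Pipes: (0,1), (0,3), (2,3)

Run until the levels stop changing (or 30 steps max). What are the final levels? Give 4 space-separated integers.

Answer: 6 4 6 4

Derivation:
Step 1: flows [0->1,0->3,2->3] -> levels [8 2 8 2]
Step 2: flows [0->1,0->3,2->3] -> levels [6 3 7 4]
Step 3: flows [0->1,0->3,2->3] -> levels [4 4 6 6]
Step 4: flows [0=1,3->0,2=3] -> levels [5 4 6 5]
Step 5: flows [0->1,0=3,2->3] -> levels [4 5 5 6]
Step 6: flows [1->0,3->0,3->2] -> levels [6 4 6 4]
Step 7: flows [0->1,0->3,2->3] -> levels [4 5 5 6]
  -> period-2 cycle: step 7 state = step 5 state; never stabilizes
  -> state at step 30: (30-5) mod 2 = 1, same as step 6 -> [6 4 6 4]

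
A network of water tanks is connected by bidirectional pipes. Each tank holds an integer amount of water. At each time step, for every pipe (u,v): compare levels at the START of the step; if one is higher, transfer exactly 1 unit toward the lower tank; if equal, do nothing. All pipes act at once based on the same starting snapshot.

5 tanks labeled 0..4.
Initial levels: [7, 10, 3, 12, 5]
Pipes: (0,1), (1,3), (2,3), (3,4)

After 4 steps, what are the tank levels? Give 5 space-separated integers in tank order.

Step 1: flows [1->0,3->1,3->2,3->4] -> levels [8 10 4 9 6]
Step 2: flows [1->0,1->3,3->2,3->4] -> levels [9 8 5 8 7]
Step 3: flows [0->1,1=3,3->2,3->4] -> levels [8 9 6 6 8]
Step 4: flows [1->0,1->3,2=3,4->3] -> levels [9 7 6 8 7]

Answer: 9 7 6 8 7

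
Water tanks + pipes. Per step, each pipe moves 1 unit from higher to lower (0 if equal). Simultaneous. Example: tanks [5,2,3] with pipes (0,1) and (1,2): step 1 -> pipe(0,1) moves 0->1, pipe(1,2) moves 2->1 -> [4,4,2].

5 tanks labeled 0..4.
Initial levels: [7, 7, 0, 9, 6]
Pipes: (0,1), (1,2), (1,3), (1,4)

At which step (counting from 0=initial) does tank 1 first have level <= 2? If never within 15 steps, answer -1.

Answer: -1

Derivation:
Step 1: flows [0=1,1->2,3->1,1->4] -> levels [7 6 1 8 7]
Step 2: flows [0->1,1->2,3->1,4->1] -> levels [6 8 2 7 6]
Step 3: flows [1->0,1->2,1->3,1->4] -> levels [7 4 3 8 7]
Step 4: flows [0->1,1->2,3->1,4->1] -> levels [6 6 4 7 6]
Step 5: flows [0=1,1->2,3->1,1=4] -> levels [6 6 5 6 6]
Step 6: flows [0=1,1->2,1=3,1=4] -> levels [6 5 6 6 6]
Step 7: flows [0->1,2->1,3->1,4->1] -> levels [5 9 5 5 5]
Step 8: flows [1->0,1->2,1->3,1->4] -> levels [6 5 6 6 6]
  -> period-2 cycle (repeats step 6); tank 1 never drops to <=2
Tank 1 never reaches <=2 within 15 steps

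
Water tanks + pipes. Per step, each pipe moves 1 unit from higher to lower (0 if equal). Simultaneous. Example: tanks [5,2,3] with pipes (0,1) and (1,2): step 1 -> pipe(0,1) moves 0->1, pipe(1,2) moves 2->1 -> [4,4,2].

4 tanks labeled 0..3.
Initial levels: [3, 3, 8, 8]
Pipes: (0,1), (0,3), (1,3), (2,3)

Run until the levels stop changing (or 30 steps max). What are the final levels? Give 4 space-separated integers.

Answer: 6 6 6 4

Derivation:
Step 1: flows [0=1,3->0,3->1,2=3] -> levels [4 4 8 6]
Step 2: flows [0=1,3->0,3->1,2->3] -> levels [5 5 7 5]
Step 3: flows [0=1,0=3,1=3,2->3] -> levels [5 5 6 6]
Step 4: flows [0=1,3->0,3->1,2=3] -> levels [6 6 6 4]
Step 5: flows [0=1,0->3,1->3,2->3] -> levels [5 5 5 7]
Step 6: flows [0=1,3->0,3->1,3->2] -> levels [6 6 6 4]
  -> period-2 cycle: step 6 state = step 4 state; never stabilizes
  -> state at step 30: (30-4) mod 2 = 0, same as step 4 -> [6 6 6 4]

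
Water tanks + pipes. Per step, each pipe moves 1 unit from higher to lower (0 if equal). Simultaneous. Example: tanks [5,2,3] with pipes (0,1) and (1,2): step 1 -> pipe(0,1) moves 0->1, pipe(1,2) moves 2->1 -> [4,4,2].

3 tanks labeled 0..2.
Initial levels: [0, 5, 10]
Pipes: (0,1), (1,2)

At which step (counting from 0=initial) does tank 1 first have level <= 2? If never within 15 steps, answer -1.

Step 1: flows [1->0,2->1] -> levels [1 5 9]
Step 2: flows [1->0,2->1] -> levels [2 5 8]
Step 3: flows [1->0,2->1] -> levels [3 5 7]
Step 4: flows [1->0,2->1] -> levels [4 5 6]
Step 5: flows [1->0,2->1] -> levels [5 5 5]
Step 6: flows [0=1,1=2] -> levels [5 5 5]
  -> stable; tank 1 stays at 5 > 2
Tank 1 never reaches <=2 within 15 steps

Answer: -1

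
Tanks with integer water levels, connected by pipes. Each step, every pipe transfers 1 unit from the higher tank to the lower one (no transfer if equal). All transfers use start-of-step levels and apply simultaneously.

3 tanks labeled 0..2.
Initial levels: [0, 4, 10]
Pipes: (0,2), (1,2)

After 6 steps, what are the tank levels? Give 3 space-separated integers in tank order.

Answer: 4 4 6

Derivation:
Step 1: flows [2->0,2->1] -> levels [1 5 8]
Step 2: flows [2->0,2->1] -> levels [2 6 6]
Step 3: flows [2->0,1=2] -> levels [3 6 5]
Step 4: flows [2->0,1->2] -> levels [4 5 5]
Step 5: flows [2->0,1=2] -> levels [5 5 4]
Step 6: flows [0->2,1->2] -> levels [4 4 6]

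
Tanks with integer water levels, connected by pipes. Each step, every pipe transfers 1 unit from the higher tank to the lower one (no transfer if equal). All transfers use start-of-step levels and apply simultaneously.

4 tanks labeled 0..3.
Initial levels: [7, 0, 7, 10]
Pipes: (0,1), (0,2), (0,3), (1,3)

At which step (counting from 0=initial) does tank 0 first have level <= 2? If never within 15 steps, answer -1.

Step 1: flows [0->1,0=2,3->0,3->1] -> levels [7 2 7 8]
Step 2: flows [0->1,0=2,3->0,3->1] -> levels [7 4 7 6]
Step 3: flows [0->1,0=2,0->3,3->1] -> levels [5 6 7 6]
Step 4: flows [1->0,2->0,3->0,1=3] -> levels [8 5 6 5]
Step 5: flows [0->1,0->2,0->3,1=3] -> levels [5 6 7 6]
  -> period-2 cycle (repeats step 3); tank 0 never drops to <=2
Tank 0 never reaches <=2 within 15 steps

Answer: -1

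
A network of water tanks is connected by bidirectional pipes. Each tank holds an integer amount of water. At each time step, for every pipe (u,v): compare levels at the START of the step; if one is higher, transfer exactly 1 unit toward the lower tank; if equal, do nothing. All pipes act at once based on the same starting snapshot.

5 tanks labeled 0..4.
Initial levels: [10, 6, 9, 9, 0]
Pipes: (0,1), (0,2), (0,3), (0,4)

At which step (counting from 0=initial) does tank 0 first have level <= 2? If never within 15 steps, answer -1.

Step 1: flows [0->1,0->2,0->3,0->4] -> levels [6 7 10 10 1]
Step 2: flows [1->0,2->0,3->0,0->4] -> levels [8 6 9 9 2]
Step 3: flows [0->1,2->0,3->0,0->4] -> levels [8 7 8 8 3]
Step 4: flows [0->1,0=2,0=3,0->4] -> levels [6 8 8 8 4]
Step 5: flows [1->0,2->0,3->0,0->4] -> levels [8 7 7 7 5]
Step 6: flows [0->1,0->2,0->3,0->4] -> levels [4 8 8 8 6]
Step 7: flows [1->0,2->0,3->0,4->0] -> levels [8 7 7 7 5]
  -> period-2 cycle (repeats step 5); tank 0 never drops to <=2
Tank 0 never reaches <=2 within 15 steps

Answer: -1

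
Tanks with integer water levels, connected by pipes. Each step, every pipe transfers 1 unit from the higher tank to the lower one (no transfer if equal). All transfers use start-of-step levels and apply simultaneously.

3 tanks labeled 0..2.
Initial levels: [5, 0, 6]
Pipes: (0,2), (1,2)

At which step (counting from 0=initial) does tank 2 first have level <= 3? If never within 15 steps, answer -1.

Step 1: flows [2->0,2->1] -> levels [6 1 4]
Step 2: flows [0->2,2->1] -> levels [5 2 4]
Step 3: flows [0->2,2->1] -> levels [4 3 4]
Step 4: flows [0=2,2->1] -> levels [4 4 3]
Tank 2 first reaches <=3 at step 4

Answer: 4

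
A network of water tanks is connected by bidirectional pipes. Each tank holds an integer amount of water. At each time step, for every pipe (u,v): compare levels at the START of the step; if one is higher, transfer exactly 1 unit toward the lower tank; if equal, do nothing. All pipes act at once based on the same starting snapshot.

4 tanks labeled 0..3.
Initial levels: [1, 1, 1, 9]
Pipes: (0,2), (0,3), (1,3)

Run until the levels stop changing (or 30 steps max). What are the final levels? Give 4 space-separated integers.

Answer: 2 3 3 4

Derivation:
Step 1: flows [0=2,3->0,3->1] -> levels [2 2 1 7]
Step 2: flows [0->2,3->0,3->1] -> levels [2 3 2 5]
Step 3: flows [0=2,3->0,3->1] -> levels [3 4 2 3]
Step 4: flows [0->2,0=3,1->3] -> levels [2 3 3 4]
Step 5: flows [2->0,3->0,3->1] -> levels [4 4 2 2]
Step 6: flows [0->2,0->3,1->3] -> levels [2 3 3 4]
  -> period-2 cycle: step 6 state = step 4 state; never stabilizes
  -> state at step 30: (30-4) mod 2 = 0, same as step 4 -> [2 3 3 4]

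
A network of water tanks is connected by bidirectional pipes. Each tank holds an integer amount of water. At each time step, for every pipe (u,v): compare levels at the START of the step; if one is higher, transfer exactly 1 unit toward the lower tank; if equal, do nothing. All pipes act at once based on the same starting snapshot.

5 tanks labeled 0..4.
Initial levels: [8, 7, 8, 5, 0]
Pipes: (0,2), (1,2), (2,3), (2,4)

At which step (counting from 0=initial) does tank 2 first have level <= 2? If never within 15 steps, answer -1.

Step 1: flows [0=2,2->1,2->3,2->4] -> levels [8 8 5 6 1]
Step 2: flows [0->2,1->2,3->2,2->4] -> levels [7 7 7 5 2]
Step 3: flows [0=2,1=2,2->3,2->4] -> levels [7 7 5 6 3]
Step 4: flows [0->2,1->2,3->2,2->4] -> levels [6 6 7 5 4]
Step 5: flows [2->0,2->1,2->3,2->4] -> levels [7 7 3 6 5]
Step 6: flows [0->2,1->2,3->2,4->2] -> levels [6 6 7 5 4]
  -> period-2 cycle (repeats step 4); tank 2 never drops to <=2
Tank 2 never reaches <=2 within 15 steps

Answer: -1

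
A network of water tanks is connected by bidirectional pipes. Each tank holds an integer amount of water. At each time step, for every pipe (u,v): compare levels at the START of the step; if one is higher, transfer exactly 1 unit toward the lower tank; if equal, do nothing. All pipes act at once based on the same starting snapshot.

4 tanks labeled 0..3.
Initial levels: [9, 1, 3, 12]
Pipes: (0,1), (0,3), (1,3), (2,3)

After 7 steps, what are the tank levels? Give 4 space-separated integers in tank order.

Step 1: flows [0->1,3->0,3->1,3->2] -> levels [9 3 4 9]
Step 2: flows [0->1,0=3,3->1,3->2] -> levels [8 5 5 7]
Step 3: flows [0->1,0->3,3->1,3->2] -> levels [6 7 6 6]
Step 4: flows [1->0,0=3,1->3,2=3] -> levels [7 5 6 7]
Step 5: flows [0->1,0=3,3->1,3->2] -> levels [6 7 7 5]
Step 6: flows [1->0,0->3,1->3,2->3] -> levels [6 5 6 8]
Step 7: flows [0->1,3->0,3->1,3->2] -> levels [6 7 7 5]

Answer: 6 7 7 5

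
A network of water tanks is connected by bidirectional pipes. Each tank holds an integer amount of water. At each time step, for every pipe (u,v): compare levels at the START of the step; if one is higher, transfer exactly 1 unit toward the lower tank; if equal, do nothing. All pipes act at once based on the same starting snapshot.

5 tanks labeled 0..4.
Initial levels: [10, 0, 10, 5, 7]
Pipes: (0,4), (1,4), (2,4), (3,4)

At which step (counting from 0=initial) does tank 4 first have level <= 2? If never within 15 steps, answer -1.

Answer: -1

Derivation:
Step 1: flows [0->4,4->1,2->4,4->3] -> levels [9 1 9 6 7]
Step 2: flows [0->4,4->1,2->4,4->3] -> levels [8 2 8 7 7]
Step 3: flows [0->4,4->1,2->4,3=4] -> levels [7 3 7 7 8]
Step 4: flows [4->0,4->1,4->2,4->3] -> levels [8 4 8 8 4]
Step 5: flows [0->4,1=4,2->4,3->4] -> levels [7 4 7 7 7]
Step 6: flows [0=4,4->1,2=4,3=4] -> levels [7 5 7 7 6]
Step 7: flows [0->4,4->1,2->4,3->4] -> levels [6 6 6 6 8]
Step 8: flows [4->0,4->1,4->2,4->3] -> levels [7 7 7 7 4]
Step 9: flows [0->4,1->4,2->4,3->4] -> levels [6 6 6 6 8]
  -> period-2 cycle (repeats step 7); tank 4 never drops to <=2
Tank 4 never reaches <=2 within 15 steps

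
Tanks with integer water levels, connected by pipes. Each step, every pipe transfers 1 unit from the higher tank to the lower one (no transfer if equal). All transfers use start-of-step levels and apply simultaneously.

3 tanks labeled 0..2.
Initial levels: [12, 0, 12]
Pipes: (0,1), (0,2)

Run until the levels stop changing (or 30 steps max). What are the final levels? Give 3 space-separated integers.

Answer: 8 8 8

Derivation:
Step 1: flows [0->1,0=2] -> levels [11 1 12]
Step 2: flows [0->1,2->0] -> levels [11 2 11]
Step 3: flows [0->1,0=2] -> levels [10 3 11]
Step 4: flows [0->1,2->0] -> levels [10 4 10]
Step 5: flows [0->1,0=2] -> levels [9 5 10]
Step 6: flows [0->1,2->0] -> levels [9 6 9]
Step 7: flows [0->1,0=2] -> levels [8 7 9]
Step 8: flows [0->1,2->0] -> levels [8 8 8]
Step 9: flows [0=1,0=2] -> levels [8 8 8]
  -> stable (no change)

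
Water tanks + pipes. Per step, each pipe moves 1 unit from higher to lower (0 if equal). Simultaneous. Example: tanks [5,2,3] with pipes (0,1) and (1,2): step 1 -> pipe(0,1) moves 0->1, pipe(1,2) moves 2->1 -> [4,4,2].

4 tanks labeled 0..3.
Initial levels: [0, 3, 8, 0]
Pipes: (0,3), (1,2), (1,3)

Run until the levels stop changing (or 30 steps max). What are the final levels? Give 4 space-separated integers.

Step 1: flows [0=3,2->1,1->3] -> levels [0 3 7 1]
Step 2: flows [3->0,2->1,1->3] -> levels [1 3 6 1]
Step 3: flows [0=3,2->1,1->3] -> levels [1 3 5 2]
Step 4: flows [3->0,2->1,1->3] -> levels [2 3 4 2]
Step 5: flows [0=3,2->1,1->3] -> levels [2 3 3 3]
Step 6: flows [3->0,1=2,1=3] -> levels [3 3 3 2]
Step 7: flows [0->3,1=2,1->3] -> levels [2 2 3 4]
Step 8: flows [3->0,2->1,3->1] -> levels [3 4 2 2]
Step 9: flows [0->3,1->2,1->3] -> levels [2 2 3 4]
  -> period-2 cycle: step 9 state = step 7 state; never stabilizes
  -> state at step 30: (30-7) mod 2 = 1, same as step 8 -> [3 4 2 2]

Answer: 3 4 2 2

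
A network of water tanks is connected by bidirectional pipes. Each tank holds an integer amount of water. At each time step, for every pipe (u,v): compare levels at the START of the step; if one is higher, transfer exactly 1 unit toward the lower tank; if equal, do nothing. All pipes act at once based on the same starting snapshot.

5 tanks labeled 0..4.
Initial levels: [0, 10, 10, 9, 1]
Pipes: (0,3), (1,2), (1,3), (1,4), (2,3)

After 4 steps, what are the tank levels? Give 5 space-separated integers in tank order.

Answer: 4 8 7 6 5

Derivation:
Step 1: flows [3->0,1=2,1->3,1->4,2->3] -> levels [1 8 9 10 2]
Step 2: flows [3->0,2->1,3->1,1->4,3->2] -> levels [2 9 9 7 3]
Step 3: flows [3->0,1=2,1->3,1->4,2->3] -> levels [3 7 8 8 4]
Step 4: flows [3->0,2->1,3->1,1->4,2=3] -> levels [4 8 7 6 5]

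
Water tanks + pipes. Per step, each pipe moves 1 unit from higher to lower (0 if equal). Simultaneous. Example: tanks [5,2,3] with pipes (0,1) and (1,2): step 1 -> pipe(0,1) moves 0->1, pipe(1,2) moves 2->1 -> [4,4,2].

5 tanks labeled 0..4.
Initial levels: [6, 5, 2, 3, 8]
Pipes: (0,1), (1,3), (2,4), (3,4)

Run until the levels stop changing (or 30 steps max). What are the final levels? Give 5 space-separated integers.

Step 1: flows [0->1,1->3,4->2,4->3] -> levels [5 5 3 5 6]
Step 2: flows [0=1,1=3,4->2,4->3] -> levels [5 5 4 6 4]
Step 3: flows [0=1,3->1,2=4,3->4] -> levels [5 6 4 4 5]
Step 4: flows [1->0,1->3,4->2,4->3] -> levels [6 4 5 6 3]
Step 5: flows [0->1,3->1,2->4,3->4] -> levels [5 6 4 4 5]
  -> period-2 cycle: step 5 state = step 3 state; never stabilizes
  -> state at step 30: (30-3) mod 2 = 1, same as step 4 -> [6 4 5 6 3]

Answer: 6 4 5 6 3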